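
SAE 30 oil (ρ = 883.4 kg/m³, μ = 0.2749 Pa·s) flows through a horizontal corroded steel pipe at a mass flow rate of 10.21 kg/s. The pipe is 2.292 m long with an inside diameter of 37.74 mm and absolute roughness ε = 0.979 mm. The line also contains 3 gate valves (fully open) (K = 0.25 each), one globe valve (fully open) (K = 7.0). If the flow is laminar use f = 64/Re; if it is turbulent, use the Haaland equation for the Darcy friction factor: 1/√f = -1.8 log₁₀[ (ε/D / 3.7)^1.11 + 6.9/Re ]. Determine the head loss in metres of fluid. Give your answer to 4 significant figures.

A = πD²/4 = π(0.03774)²/4 = 0.001119 m²; mean velocity V = ṁ/(ρA) = 10.21/(883.4 · 0.001119) = 10.33 m/s.
Reynolds number Re = ρVD/μ = 883.4 · 10.33 · 0.03774 / 0.275 = 1253.
Re < 2300 → laminar flow, so f = 64/Re = 64/1253 = 0.05108 (the turbulent correlation is not needed).
Total minor-loss coefficient ΣK = 3·0.25 + 1·7 = 7.75.
ΔP = [f·L/D + ΣK]·(ρV²/2) = [0.05108·2.292/0.03774 + 7.75]·(883.4·10.33²/2) = [3.102 + 7.75]·4.715e+04 = 5.117e+05 Pa.
Head loss h_f = ΔP/(ρg) = 5.117e+05/(883.4·9.81) = 59.04 m.

h_f ≈ 59.04 m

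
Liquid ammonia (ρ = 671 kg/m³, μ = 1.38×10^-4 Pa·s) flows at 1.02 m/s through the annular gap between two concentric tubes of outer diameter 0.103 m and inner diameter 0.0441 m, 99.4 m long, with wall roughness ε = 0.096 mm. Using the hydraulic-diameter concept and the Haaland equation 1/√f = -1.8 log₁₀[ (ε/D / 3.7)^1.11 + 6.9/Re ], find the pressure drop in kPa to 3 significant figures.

ΔP ≈ 13.5 kPa

Hydraulic diameter D_h = 4A/P = D_o - D_i = 0.103 - 0.0441 = 0.0589 m.
Re = ρVD_h/μ = 671·1.02·0.0589/0.000138 = 2.921e+05.
ε/D_h = 9.6e-05/0.0589 = 0.00163; Haaland gives 1/√f = -1.8 log₁₀[0.000188+2.36e-05] = 6.613, so f = 0.02287.
ΔP = f(L/D_h)(ρV²/2) = 0.02287·99.4/0.0589·349.1 = 1.347e+04 Pa.
ΔP = 13.5 kPa.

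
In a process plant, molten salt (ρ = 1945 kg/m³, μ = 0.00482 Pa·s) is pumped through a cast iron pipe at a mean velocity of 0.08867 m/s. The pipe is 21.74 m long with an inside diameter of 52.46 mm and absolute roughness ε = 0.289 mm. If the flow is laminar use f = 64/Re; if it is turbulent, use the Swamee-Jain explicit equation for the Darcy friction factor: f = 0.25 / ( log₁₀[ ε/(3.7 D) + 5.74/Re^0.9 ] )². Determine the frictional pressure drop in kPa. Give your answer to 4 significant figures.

ΔP ≈ 0.1080 kPa

Reynolds number Re = ρVD/μ = 1945 · 0.08867 · 0.05246 / 0.00482 = 1877.
Re < 2300 → laminar flow, so f = 64/Re = 64/1877 = 0.0341 (the turbulent correlation is not needed).
Darcy-Weisbach: ΔP = f(L/D)(ρV²/2) = 0.0341·(21.74/0.05246)·(1945·0.08867²/2) = 0.0341·414.4·7.646 = 108 Pa.
ΔP = 108 Pa = 0.1080 kPa.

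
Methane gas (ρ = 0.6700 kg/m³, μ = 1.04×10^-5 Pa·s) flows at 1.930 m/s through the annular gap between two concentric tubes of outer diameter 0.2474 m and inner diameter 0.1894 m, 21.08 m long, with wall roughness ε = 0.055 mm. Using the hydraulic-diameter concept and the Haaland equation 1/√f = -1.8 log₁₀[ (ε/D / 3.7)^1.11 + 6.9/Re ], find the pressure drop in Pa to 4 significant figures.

Hydraulic diameter D_h = 4A/P = D_o - D_i = 0.2474 - 0.1894 = 0.058 m.
Re = ρVD_h/μ = 0.67·1.93·0.058/1.04e-05 = 7212.
ε/D_h = 5.5e-05/0.058 = 0.000948; Haaland gives 1/√f = -1.8 log₁₀[0.000103+0.000957] = 5.354, so f = 0.03488.
ΔP = f(L/D_h)(ρV²/2) = 0.03488·21.08/0.058·1.248 = 15.82 Pa.

ΔP ≈ 15.82 Pa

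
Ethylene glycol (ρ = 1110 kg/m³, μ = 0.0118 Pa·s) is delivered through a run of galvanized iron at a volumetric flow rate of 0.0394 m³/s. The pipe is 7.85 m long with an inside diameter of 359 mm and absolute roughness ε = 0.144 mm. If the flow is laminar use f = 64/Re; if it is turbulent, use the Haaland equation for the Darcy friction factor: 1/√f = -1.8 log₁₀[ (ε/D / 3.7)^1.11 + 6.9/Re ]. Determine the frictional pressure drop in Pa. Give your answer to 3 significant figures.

ΔP ≈ 53.8 Pa

Cross-sectional area A = πD²/4 = π(0.359)²/4 = 0.1012 m²; mean velocity V = Q/A = 0.0394/0.1012 = 0.3892 m/s.
Reynolds number Re = ρVD/μ = 1110 · 0.3892 · 0.359 / 0.0118 = 1.314e+04.
Re > 4000 → turbulent. Relative roughness ε/D = 0.000144/0.359 = 0.000401. Haaland: 1/√f = -1.8 log₁₀[(0.000401/3.7)^1.11 + 6.9/1.314e+04] = -1.8 log₁₀[3.97e-05 + 0.000525] = 5.847, so f = 0.02925.
Darcy-Weisbach: ΔP = f(L/D)(ρV²/2) = 0.02925·(7.85/0.359)·(1110·0.3892²/2) = 0.02925·21.87·84.09 = 53.79 Pa.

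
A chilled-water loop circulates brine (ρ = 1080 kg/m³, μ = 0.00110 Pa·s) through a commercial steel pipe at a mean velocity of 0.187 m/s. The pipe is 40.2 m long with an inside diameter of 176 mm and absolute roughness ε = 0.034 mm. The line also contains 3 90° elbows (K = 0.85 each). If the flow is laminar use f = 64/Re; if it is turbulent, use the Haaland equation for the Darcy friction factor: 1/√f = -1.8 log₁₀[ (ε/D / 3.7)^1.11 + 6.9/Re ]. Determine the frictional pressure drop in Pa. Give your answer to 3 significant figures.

Reynolds number Re = ρVD/μ = 1080 · 0.187 · 0.176 / 0.0011 = 3.231e+04.
Re > 4000 → turbulent. Relative roughness ε/D = 3.4e-05/0.176 = 0.000193. Haaland: 1/√f = -1.8 log₁₀[(0.000193/3.7)^1.11 + 6.9/3.231e+04] = -1.8 log₁₀[1.76e-05 + 0.000214] = 6.545, so f = 0.02335.
Total minor-loss coefficient ΣK = 3·0.85 = 2.55.
ΔP = [f·L/D + ΣK]·(ρV²/2) = [0.02335·40.2/0.176 + 2.55]·(1080·0.187²/2) = [5.332 + 2.55]·18.88 = 148.8 Pa.

ΔP ≈ 149 Pa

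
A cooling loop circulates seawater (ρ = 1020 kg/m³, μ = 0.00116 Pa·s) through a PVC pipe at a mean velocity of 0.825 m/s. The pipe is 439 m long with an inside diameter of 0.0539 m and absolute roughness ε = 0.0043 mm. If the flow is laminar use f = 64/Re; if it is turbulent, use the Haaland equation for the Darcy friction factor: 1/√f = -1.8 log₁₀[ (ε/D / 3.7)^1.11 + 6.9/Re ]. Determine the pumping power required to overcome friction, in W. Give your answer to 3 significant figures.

P ≈ 118 W

Reynolds number Re = ρVD/μ = 1020 · 0.825 · 0.0539 / 0.00116 = 3.91e+04.
Re > 4000 → turbulent. Relative roughness ε/D = 4.3e-06/0.0539 = 7.98e-05. Haaland: 1/√f = -1.8 log₁₀[(7.98e-05/3.7)^1.11 + 6.9/3.91e+04] = -1.8 log₁₀[6.61e-06 + 0.000176] = 6.727, so f = 0.0221.
Darcy-Weisbach: ΔP = f(L/D)(ρV²/2) = 0.0221·(439/0.0539)·(1020·0.825²/2) = 0.0221·8145·347.1 = 6.247e+04 Pa.
Q = V·A = 0.825·0.002282 = 0.001882 m³/s.
Pumping power P = QΔP = 0.001882·6.247e+04 = 117.6 W = 118 W.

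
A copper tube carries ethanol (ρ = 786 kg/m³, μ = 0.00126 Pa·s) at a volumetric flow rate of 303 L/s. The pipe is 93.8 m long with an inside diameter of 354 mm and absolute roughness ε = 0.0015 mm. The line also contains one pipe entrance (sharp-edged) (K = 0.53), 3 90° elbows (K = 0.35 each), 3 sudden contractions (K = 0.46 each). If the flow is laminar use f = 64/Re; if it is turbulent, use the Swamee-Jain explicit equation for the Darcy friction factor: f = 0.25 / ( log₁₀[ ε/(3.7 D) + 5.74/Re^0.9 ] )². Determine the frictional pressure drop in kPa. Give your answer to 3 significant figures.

Q = 303 L/s = 303/1000 = 0.303 m³/s.
Cross-sectional area A = πD²/4 = π(0.354)²/4 = 0.09842 m²; mean velocity V = Q/A = 0.303/0.09842 = 3.079 m/s.
Reynolds number Re = ρVD/μ = 786 · 3.079 · 0.354 / 0.00126 = 6.798e+05.
Re > 4000 → turbulent. Relative roughness ε/D = 1.5e-06/0.354 = 4.24e-06. Swamee-Jain: f = 0.25/(log₁₀[4.24e-06/3.7 + 5.74/6.798e+05^0.9])² = 0.25/(log₁₀[1.15e-06 + 3.23e-05])² = 0.25/(-4.475)² = 0.01248.
Total minor-loss coefficient ΣK = 1·0.53 + 3·0.35 + 3·0.46 = 2.96.
ΔP = [f·L/D + ΣK]·(ρV²/2) = [0.01248·93.8/0.354 + 2.96]·(786·3.079²/2) = [3.308 + 2.96]·3725 = 2.334e+04 Pa.
ΔP = 2.334e+04 Pa = 23.3 kPa.

ΔP ≈ 23.3 kPa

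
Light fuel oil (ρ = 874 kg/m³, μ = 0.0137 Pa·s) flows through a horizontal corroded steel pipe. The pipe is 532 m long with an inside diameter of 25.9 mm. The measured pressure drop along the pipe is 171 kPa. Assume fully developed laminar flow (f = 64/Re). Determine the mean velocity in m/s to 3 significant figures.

For laminar flow, f = 64/Re with Re = ρVD/μ, so Darcy-Weisbach reduces to ΔP = 32μLV/D². Solving for V: V = ΔP·D²/(32μL) = 1.71e+05·(0.0259)²/(32·0.0137·532) = 0.4918 m/s.
Check: Re = ρVD/μ = 874·0.4918·0.0259/0.0137 = 812.7 < 2300, so the laminar assumption holds.

V ≈ 0.492 m/s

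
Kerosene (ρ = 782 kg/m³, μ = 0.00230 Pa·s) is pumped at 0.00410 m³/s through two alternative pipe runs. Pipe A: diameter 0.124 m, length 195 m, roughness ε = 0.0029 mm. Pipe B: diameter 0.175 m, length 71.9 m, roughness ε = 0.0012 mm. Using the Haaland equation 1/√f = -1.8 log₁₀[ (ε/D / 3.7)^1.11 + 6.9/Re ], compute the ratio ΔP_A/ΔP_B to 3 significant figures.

Pipe A: V = Q/A = 0.0041/0.01208 = 0.3395 m/s; Re = 1.431e+04; ε/D = 2.34e-05; Haaland → f = 0.02808; ΔP_A = f(L/D)(ρV²/2) = 1990 Pa.
Pipe B: V = Q/A = 0.0041/0.02405 = 0.1705 m/s; Re = 1.014e+04; ε/D = 6.86e-06; Haaland → f = 0.03077; ΔP_B = f(L/D)(ρV²/2) = 143.6 Pa.
ΔP_A/ΔP_B = 1990/143.6 = 13.9.

ΔP_A/ΔP_B ≈ 13.9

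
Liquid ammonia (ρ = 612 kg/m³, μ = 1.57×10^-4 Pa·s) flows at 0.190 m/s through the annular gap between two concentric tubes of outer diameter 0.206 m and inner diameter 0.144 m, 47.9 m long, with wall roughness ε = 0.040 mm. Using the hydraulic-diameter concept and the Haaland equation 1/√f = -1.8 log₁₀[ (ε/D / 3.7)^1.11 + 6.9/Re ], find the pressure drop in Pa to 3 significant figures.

ΔP ≈ 196 Pa

Hydraulic diameter D_h = 4A/P = D_o - D_i = 0.206 - 0.144 = 0.062 m.
Re = ρVD_h/μ = 612·0.19·0.062/0.000157 = 4.592e+04.
ε/D_h = 4e-05/0.062 = 0.000645; Haaland gives 1/√f = -1.8 log₁₀[6.73e-05+0.00015] = 6.592, so f = 0.02301.
ΔP = f(L/D_h)(ρV²/2) = 0.02301·47.9/0.062·11.05 = 196.4 Pa.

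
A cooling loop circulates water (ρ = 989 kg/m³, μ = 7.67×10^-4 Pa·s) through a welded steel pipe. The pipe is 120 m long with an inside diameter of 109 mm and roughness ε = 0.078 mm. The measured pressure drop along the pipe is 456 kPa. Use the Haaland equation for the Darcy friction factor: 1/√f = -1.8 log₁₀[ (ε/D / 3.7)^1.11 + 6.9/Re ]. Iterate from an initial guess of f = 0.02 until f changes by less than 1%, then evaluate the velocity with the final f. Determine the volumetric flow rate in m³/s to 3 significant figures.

Q ≈ 0.0627 m³/s

Rearranging Darcy-Weisbach: V = √(2·ΔP·D/(f·L·ρ)). With ε/D = 7.8e-05/0.109 = 0.000716, iterate starting from f = 0.02:
  f = 0.02 → V = √(2·4.56e+05·0.109/(0.02·120·989)) = 6.472 m/s; Re = ρVD/μ = 9.096e+05; f → 0.01854
  f = 0.01854 → V = 6.722 m/s; Re = 9.448e+05; f → 0.01852
Converged (Δf/f < 1%). With the final f = 0.01852: V = √(2·4.56e+05·0.109/(0.01852·120·989)) = 6.724 m/s.
Q = V·A = 6.724·(π/4·0.109²) = 0.06275 m³/s = 0.0627 m³/s.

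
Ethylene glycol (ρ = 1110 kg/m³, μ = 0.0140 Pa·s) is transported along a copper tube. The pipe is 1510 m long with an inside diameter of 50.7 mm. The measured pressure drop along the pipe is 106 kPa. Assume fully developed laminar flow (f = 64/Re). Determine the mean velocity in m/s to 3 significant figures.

For laminar flow, f = 64/Re with Re = ρVD/μ, so Darcy-Weisbach reduces to ΔP = 32μLV/D². Solving for V: V = ΔP·D²/(32μL) = 1.06e+05·(0.0507)²/(32·0.014·1510) = 0.4028 m/s.
Check: Re = ρVD/μ = 1110·0.4028·0.0507/0.014 = 1619 < 2300, so the laminar assumption holds.

V ≈ 0.403 m/s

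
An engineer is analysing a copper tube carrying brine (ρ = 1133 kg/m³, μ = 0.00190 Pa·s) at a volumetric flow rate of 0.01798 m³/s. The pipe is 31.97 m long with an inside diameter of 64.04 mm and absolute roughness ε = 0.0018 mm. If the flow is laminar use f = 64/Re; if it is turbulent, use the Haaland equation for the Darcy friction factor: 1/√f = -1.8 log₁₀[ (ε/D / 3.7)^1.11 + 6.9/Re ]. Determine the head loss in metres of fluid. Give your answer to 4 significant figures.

Cross-sectional area A = πD²/4 = π(0.06404)²/4 = 0.003221 m²; mean velocity V = Q/A = 0.01798/0.003221 = 5.582 m/s.
Reynolds number Re = ρVD/μ = 1133 · 5.582 · 0.06404 / 0.0019 = 2.132e+05.
Re > 4000 → turbulent. Relative roughness ε/D = 1.8e-06/0.06404 = 2.81e-05. Haaland: 1/√f = -1.8 log₁₀[(2.81e-05/3.7)^1.11 + 6.9/2.132e+05] = -1.8 log₁₀[2.08e-06 + 3.24e-05] = 8.033, so f = 0.0155.
Darcy-Weisbach: ΔP = f(L/D)(ρV²/2) = 0.0155·(31.97/0.06404)·(1133·5.582²/2) = 0.0155·499.2·1.765e+04 = 1.366e+05 Pa.
Head loss h_f = ΔP/(ρg) = 1.366e+05/(1133·9.81) = 12.29 m.

h_f ≈ 12.29 m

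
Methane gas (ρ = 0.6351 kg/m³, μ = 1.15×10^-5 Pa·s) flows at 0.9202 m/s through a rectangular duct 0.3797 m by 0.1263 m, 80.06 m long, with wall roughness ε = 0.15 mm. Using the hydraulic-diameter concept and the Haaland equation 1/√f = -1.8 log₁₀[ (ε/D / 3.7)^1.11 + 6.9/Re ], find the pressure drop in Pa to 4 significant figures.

Hydraulic diameter D_h = 4A/P = 4·(0.3797·0.1263)/(2·(0.3797+0.1263)) = 0.1918/1.012 = 0.1895 m.
Re = ρVD_h/μ = 0.6351·0.9202·0.1895/1.15e-05 = 9633.
ε/D_h = 0.00015/0.1895 = 0.000791; Haaland gives 1/√f = -1.8 log₁₀[8.44e-05+0.000716] = 5.574, so f = 0.03219.
ΔP = f(L/D_h)(ρV²/2) = 0.03219·80.06/0.1895·0.2689 = 3.656 Pa.

ΔP ≈ 3.656 Pa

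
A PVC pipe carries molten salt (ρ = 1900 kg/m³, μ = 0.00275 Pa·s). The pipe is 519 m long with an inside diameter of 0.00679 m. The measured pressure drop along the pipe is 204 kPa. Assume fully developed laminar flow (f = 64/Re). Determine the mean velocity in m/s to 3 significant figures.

For laminar flow, f = 64/Re with Re = ρVD/μ, so Darcy-Weisbach reduces to ΔP = 32μLV/D². Solving for V: V = ΔP·D²/(32μL) = 2.04e+05·(0.00679)²/(32·0.00275·519) = 0.2059 m/s.
Check: Re = ρVD/μ = 1900·0.2059·0.00679/0.00275 = 966.1 < 2300, so the laminar assumption holds.

V ≈ 0.206 m/s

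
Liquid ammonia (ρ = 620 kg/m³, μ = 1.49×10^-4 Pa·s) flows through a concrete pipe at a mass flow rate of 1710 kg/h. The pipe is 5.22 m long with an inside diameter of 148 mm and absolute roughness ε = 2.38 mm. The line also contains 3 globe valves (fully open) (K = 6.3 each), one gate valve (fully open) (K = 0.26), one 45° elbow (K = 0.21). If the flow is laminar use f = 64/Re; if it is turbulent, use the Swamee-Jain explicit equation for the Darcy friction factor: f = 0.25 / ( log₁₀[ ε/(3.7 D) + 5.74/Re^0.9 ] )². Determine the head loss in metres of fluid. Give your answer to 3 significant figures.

ṁ = 1710 kg/h = 1710/3600 = 0.475 kg/s.
A = πD²/4 = π(0.148)²/4 = 0.0172 m²; mean velocity V = ṁ/(ρA) = 0.475/(620 · 0.0172) = 0.04453 m/s.
Reynolds number Re = ρVD/μ = 620 · 0.04453 · 0.148 / 0.000149 = 2.743e+04.
Re > 4000 → turbulent. Relative roughness ε/D = 0.00238/0.148 = 0.0161. Swamee-Jain: f = 0.25/(log₁₀[0.0161/3.7 + 5.74/2.743e+04^0.9])² = 0.25/(log₁₀[0.00435 + 0.000582])² = 0.25/(-2.307)² = 0.04696.
Total minor-loss coefficient ΣK = 3·6.3 + 1·0.26 + 1·0.21 = 19.4.
ΔP = [f·L/D + ΣK]·(ρV²/2) = [0.04696·5.22/0.148 + 19.4]·(620·0.04453²/2) = [1.656 + 19.4]·0.6148 = 12.93 Pa.
Head loss h_f = ΔP/(ρg) = 12.93/(620·9.81) = 0.00213 m.

h_f ≈ 0.00213 m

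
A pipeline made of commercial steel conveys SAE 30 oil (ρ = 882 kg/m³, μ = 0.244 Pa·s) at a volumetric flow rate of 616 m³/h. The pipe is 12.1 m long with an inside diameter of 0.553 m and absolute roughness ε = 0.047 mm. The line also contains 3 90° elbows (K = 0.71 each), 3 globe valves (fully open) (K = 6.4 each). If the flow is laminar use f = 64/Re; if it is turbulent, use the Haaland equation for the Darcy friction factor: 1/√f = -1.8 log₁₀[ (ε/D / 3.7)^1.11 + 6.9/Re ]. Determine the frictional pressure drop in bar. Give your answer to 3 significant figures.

Q = 616 m³/h = 616/3600 = 0.1711 m³/s.
Cross-sectional area A = πD²/4 = π(0.553)²/4 = 0.2402 m²; mean velocity V = Q/A = 0.1711/0.2402 = 0.7124 m/s.
Reynolds number Re = ρVD/μ = 882 · 0.7124 · 0.553 / 0.244 = 1424.
Re < 2300 → laminar flow, so f = 64/Re = 64/1424 = 0.04494 (the turbulent correlation is not needed).
Total minor-loss coefficient ΣK = 3·0.71 + 3·6.4 = 21.3.
ΔP = [f·L/D + ΣK]·(ρV²/2) = [0.04494·12.1/0.553 + 21.3]·(882·0.7124²/2) = [0.9833 + 21.3]·223.8 = 4994 Pa.
ΔP = 4994 Pa = 0.0499 bar.

ΔP ≈ 0.0499 bar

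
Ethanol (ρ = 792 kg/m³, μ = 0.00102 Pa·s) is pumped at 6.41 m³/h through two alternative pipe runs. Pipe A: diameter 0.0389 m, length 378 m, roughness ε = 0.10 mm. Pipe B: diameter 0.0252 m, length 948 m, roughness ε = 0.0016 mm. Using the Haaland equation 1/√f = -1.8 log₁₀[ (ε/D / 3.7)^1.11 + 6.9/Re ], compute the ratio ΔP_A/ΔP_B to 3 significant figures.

Pipe A: V = Q/A = 0.001781/0.001188 = 1.498 m/s; Re = 4.525e+04; ε/D = 0.00257; Haaland → f = 0.02779; ΔP_A = f(L/D)(ρV²/2) = 2.4e+05 Pa.
Pipe B: V = Q/A = 0.001781/0.0004988 = 3.57 m/s; Re = 6.985e+04; ε/D = 6.35e-05; Haaland → f = 0.01945; ΔP_B = f(L/D)(ρV²/2) = 3.693e+06 Pa.
ΔP_A/ΔP_B = 2.4e+05/3.693e+06 = 0.0650.

ΔP_A/ΔP_B ≈ 0.0650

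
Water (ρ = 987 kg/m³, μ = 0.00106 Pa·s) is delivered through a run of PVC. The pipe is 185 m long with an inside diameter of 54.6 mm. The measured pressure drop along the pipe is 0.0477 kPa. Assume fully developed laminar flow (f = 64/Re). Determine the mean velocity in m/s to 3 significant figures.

V ≈ 0.0227 m/s

For laminar flow, f = 64/Re with Re = ρVD/μ, so Darcy-Weisbach reduces to ΔP = 32μLV/D². Solving for V: V = ΔP·D²/(32μL) = 47.7·(0.0546)²/(32·0.00106·185) = 0.02266 m/s.
Check: Re = ρVD/μ = 987·0.02266·0.0546/0.00106 = 1152 < 2300, so the laminar assumption holds.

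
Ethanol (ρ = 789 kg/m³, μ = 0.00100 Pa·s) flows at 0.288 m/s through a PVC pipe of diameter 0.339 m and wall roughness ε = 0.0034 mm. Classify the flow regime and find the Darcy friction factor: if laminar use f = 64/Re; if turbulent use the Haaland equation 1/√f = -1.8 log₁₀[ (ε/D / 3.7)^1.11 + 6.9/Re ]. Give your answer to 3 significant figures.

Re = ρVD/μ = 789·0.288·0.339/0.001 = 7.703e+04.
Re > 4000 → turbulent. ε/D = 3.4e-06/0.339 = 1e-05; Haaland: 1/√f = -1.8 log₁₀[6.62e-07 + 8.96e-05] = 7.28, so f = 0.01887.

f ≈ 0.0189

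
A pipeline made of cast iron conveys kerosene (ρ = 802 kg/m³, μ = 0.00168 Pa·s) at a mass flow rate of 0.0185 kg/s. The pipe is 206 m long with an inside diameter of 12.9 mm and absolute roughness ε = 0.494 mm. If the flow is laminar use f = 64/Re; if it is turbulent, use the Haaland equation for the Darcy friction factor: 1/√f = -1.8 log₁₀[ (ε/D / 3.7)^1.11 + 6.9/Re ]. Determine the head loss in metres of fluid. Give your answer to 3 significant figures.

A = πD²/4 = π(0.0129)²/4 = 0.0001307 m²; mean velocity V = ṁ/(ρA) = 0.0185/(802 · 0.0001307) = 0.1765 m/s.
Reynolds number Re = ρVD/μ = 802 · 0.1765 · 0.0129 / 0.00168 = 1087.
Re < 2300 → laminar flow, so f = 64/Re = 64/1087 = 0.05888 (the turbulent correlation is not needed).
Darcy-Weisbach: ΔP = f(L/D)(ρV²/2) = 0.05888·(206/0.0129)·(802·0.1765²/2) = 0.05888·1.597e+04·12.49 = 1.175e+04 Pa.
Head loss h_f = ΔP/(ρg) = 1.175e+04/(802·9.81) = 1.49 m.

h_f ≈ 1.49 m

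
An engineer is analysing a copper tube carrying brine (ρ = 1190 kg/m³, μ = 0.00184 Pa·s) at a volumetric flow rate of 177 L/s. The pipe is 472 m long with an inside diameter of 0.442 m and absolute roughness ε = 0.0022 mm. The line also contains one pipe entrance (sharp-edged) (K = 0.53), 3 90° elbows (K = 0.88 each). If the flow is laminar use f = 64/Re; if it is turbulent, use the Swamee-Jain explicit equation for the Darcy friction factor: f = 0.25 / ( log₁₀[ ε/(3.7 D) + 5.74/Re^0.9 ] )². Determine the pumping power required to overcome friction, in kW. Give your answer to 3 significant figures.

Q = 177 L/s = 177/1000 = 0.177 m³/s.
Cross-sectional area A = πD²/4 = π(0.442)²/4 = 0.1534 m²; mean velocity V = Q/A = 0.177/0.1534 = 1.154 m/s.
Reynolds number Re = ρVD/μ = 1190 · 1.154 · 0.442 / 0.00184 = 3.298e+05.
Re > 4000 → turbulent. Relative roughness ε/D = 2.2e-06/0.442 = 4.98e-06. Swamee-Jain: f = 0.25/(log₁₀[4.98e-06/3.7 + 5.74/3.298e+05^0.9])² = 0.25/(log₁₀[1.35e-06 + 6.2e-05])² = 0.25/(-4.198)² = 0.01418.
Total minor-loss coefficient ΣK = 1·0.53 + 3·0.88 = 3.17.
ΔP = [f·L/D + ΣK]·(ρV²/2) = [0.01418·472/0.442 + 3.17]·(1190·1.154²/2) = [15.15 + 3.17]·791.8 = 1.45e+04 Pa.
Pumping power P = QΔP = 0.177·1.45e+04 = 2567 W = 2.57 kW.

P ≈ 2.57 kW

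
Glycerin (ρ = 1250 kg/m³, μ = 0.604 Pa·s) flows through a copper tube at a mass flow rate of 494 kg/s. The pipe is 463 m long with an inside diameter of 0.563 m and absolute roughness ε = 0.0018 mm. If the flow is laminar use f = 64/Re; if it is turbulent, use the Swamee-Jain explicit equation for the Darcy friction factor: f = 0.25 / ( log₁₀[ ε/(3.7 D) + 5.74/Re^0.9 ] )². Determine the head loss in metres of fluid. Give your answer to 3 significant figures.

h_f ≈ 3.65 m

A = πD²/4 = π(0.563)²/4 = 0.2489 m²; mean velocity V = ṁ/(ρA) = 494/(1250 · 0.2489) = 1.587 m/s.
Reynolds number Re = ρVD/μ = 1250 · 1.587 · 0.563 / 0.604 = 1850.
Re < 2300 → laminar flow, so f = 64/Re = 64/1850 = 0.0346 (the turbulent correlation is not needed).
Darcy-Weisbach: ΔP = f(L/D)(ρV²/2) = 0.0346·(463/0.563)·(1250·1.587²/2) = 0.0346·822.4·1575 = 4.482e+04 Pa.
Head loss h_f = ΔP/(ρg) = 4.482e+04/(1250·9.81) = 3.65 m.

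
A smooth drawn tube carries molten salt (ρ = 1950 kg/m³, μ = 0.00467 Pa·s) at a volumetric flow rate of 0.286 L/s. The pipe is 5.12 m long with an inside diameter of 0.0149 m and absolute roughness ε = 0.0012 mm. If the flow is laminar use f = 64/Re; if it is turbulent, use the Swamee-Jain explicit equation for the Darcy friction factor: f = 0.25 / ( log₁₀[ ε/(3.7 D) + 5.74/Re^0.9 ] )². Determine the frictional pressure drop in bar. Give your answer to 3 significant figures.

Q = 0.286 L/s = 0.286/1000 = 0.000286 m³/s.
Cross-sectional area A = πD²/4 = π(0.0149)²/4 = 0.0001744 m²; mean velocity V = Q/A = 0.000286/0.0001744 = 1.64 m/s.
Reynolds number Re = ρVD/μ = 1950 · 1.64 · 0.0149 / 0.00467 = 1.02e+04.
Re > 4000 → turbulent. Relative roughness ε/D = 1.2e-06/0.0149 = 8.05e-05. Swamee-Jain: f = 0.25/(log₁₀[8.05e-05/3.7 + 5.74/1.02e+04^0.9])² = 0.25/(log₁₀[2.18e-05 + 0.00142])² = 0.25/(-2.842)² = 0.03094.
Darcy-Weisbach: ΔP = f(L/D)(ρV²/2) = 0.03094·(5.12/0.0149)·(1950·1.64²/2) = 0.03094·343.6·2623 = 2.789e+04 Pa.
ΔP = 2.789e+04 Pa = 0.279 bar.

ΔP ≈ 0.279 bar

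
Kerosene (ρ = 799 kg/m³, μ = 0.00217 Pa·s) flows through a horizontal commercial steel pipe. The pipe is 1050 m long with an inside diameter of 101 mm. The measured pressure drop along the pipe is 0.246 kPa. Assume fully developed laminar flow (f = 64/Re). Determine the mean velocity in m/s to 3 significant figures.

V ≈ 0.0344 m/s

For laminar flow, f = 64/Re with Re = ρVD/μ, so Darcy-Weisbach reduces to ΔP = 32μLV/D². Solving for V: V = ΔP·D²/(32μL) = 246·(0.101)²/(32·0.00217·1050) = 0.03442 m/s.
Check: Re = ρVD/μ = 799·0.03442·0.101/0.00217 = 1280 < 2300, so the laminar assumption holds.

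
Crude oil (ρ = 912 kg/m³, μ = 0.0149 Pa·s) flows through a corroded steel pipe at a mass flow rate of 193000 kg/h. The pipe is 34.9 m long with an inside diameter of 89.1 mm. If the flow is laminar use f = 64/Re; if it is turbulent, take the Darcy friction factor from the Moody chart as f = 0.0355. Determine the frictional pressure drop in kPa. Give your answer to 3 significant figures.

ΔP ≈ 564 kPa

ṁ = 193000 kg/h = 193000/3600 = 53.61 kg/s.
A = πD²/4 = π(0.0891)²/4 = 0.006235 m²; mean velocity V = ṁ/(ρA) = 53.61/(912 · 0.006235) = 9.428 m/s.
Reynolds number Re = ρVD/μ = 912 · 9.428 · 0.0891 / 0.0149 = 5.142e+04.
Re > 4000 → turbulent; use the Moody-chart value f = 0.0355.
Darcy-Weisbach: ΔP = f(L/D)(ρV²/2) = 0.0355·(34.9/0.0891)·(912·9.428²/2) = 0.0355·391.7·4.053e+04 = 5.636e+05 Pa.
ΔP = 5.636e+05 Pa = 564 kPa.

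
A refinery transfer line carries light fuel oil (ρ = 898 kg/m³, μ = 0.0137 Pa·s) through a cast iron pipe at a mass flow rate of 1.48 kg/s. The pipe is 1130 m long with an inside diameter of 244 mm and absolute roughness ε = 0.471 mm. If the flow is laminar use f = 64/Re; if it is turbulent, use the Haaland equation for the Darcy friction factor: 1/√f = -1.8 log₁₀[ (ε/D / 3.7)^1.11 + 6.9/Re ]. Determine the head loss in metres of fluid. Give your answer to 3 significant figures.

h_f ≈ 0.0333 m

A = πD²/4 = π(0.244)²/4 = 0.04676 m²; mean velocity V = ṁ/(ρA) = 1.48/(898 · 0.04676) = 0.03525 m/s.
Reynolds number Re = ρVD/μ = 898 · 0.03525 · 0.244 / 0.0137 = 563.7.
Re < 2300 → laminar flow, so f = 64/Re = 64/563.7 = 0.1135 (the turbulent correlation is not needed).
Darcy-Weisbach: ΔP = f(L/D)(ρV²/2) = 0.1135·(1130/0.244)·(898·0.03525²/2) = 0.1135·4631·0.5578 = 293.3 Pa.
Head loss h_f = ΔP/(ρg) = 293.3/(898·9.81) = 0.0333 m.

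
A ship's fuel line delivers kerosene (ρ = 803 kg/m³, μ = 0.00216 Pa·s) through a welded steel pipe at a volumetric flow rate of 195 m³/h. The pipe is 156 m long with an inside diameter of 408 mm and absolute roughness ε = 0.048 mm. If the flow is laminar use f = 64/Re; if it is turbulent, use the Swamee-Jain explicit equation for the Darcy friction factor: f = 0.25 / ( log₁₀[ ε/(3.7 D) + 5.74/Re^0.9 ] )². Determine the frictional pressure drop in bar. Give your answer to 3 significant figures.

ΔP ≈ 0.00534 bar

Q = 195 m³/h = 195/3600 = 0.05417 m³/s.
Cross-sectional area A = πD²/4 = π(0.408)²/4 = 0.1307 m²; mean velocity V = Q/A = 0.05417/0.1307 = 0.4143 m/s.
Reynolds number Re = ρVD/μ = 803 · 0.4143 · 0.408 / 0.00216 = 6.284e+04.
Re > 4000 → turbulent. Relative roughness ε/D = 4.8e-05/0.408 = 0.000118. Swamee-Jain: f = 0.25/(log₁₀[0.000118/3.7 + 5.74/6.284e+04^0.9])² = 0.25/(log₁₀[3.18e-05 + 0.000276])² = 0.25/(-3.512)² = 0.02027.
Darcy-Weisbach: ΔP = f(L/D)(ρV²/2) = 0.02027·(156/0.408)·(803·0.4143²/2) = 0.02027·382.4·68.92 = 534.1 Pa.
ΔP = 534.1 Pa = 0.00534 bar.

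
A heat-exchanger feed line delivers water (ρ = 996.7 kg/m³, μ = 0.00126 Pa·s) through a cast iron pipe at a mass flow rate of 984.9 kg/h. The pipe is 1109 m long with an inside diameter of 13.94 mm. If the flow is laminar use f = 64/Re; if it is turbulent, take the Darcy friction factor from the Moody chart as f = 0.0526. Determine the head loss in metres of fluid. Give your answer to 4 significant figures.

h_f ≈ 689.9 m

ṁ = 984.9 kg/h = 984.9/3600 = 0.2736 kg/s.
A = πD²/4 = π(0.01394)²/4 = 0.0001526 m²; mean velocity V = ṁ/(ρA) = 0.2736/(996.7 · 0.0001526) = 1.798 m/s.
Reynolds number Re = ρVD/μ = 996.7 · 1.798 · 0.01394 / 0.00126 = 1.983e+04.
Re > 4000 → turbulent; use the Moody-chart value f = 0.0526.
Darcy-Weisbach: ΔP = f(L/D)(ρV²/2) = 0.0526·(1109/0.01394)·(996.7·1.798²/2) = 0.0526·7.956e+04·1612 = 6.745e+06 Pa.
Head loss h_f = ΔP/(ρg) = 6.745e+06/(996.7·9.81) = 689.9 m.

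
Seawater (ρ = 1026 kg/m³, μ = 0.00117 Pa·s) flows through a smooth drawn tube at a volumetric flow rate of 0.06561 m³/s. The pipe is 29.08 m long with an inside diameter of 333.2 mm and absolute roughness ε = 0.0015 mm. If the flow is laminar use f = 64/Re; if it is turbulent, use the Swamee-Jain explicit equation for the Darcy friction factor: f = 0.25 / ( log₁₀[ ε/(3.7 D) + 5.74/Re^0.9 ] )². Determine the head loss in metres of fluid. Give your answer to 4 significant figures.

Cross-sectional area A = πD²/4 = π(0.3332)²/4 = 0.0872 m²; mean velocity V = Q/A = 0.06561/0.0872 = 0.7524 m/s.
Reynolds number Re = ρVD/μ = 1026 · 0.7524 · 0.3332 / 0.00117 = 2.199e+05.
Re > 4000 → turbulent. Relative roughness ε/D = 1.5e-06/0.3332 = 4.5e-06. Swamee-Jain: f = 0.25/(log₁₀[4.5e-06/3.7 + 5.74/2.199e+05^0.9])² = 0.25/(log₁₀[1.22e-06 + 8.93e-05])² = 0.25/(-4.043)² = 0.01529.
Darcy-Weisbach: ΔP = f(L/D)(ρV²/2) = 0.01529·(29.08/0.3332)·(1026·0.7524²/2) = 0.01529·87.27·290.4 = 387.7 Pa.
Head loss h_f = ΔP/(ρg) = 387.7/(1026·9.81) = 0.03852 m.

h_f ≈ 0.03852 m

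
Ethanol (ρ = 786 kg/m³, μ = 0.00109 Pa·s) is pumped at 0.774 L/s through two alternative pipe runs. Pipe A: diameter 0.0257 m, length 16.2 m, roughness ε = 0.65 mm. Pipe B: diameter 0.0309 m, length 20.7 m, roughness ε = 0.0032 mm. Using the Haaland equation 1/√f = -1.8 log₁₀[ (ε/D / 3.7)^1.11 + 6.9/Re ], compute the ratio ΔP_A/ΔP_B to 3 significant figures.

Pipe A: V = Q/A = 0.000774/0.0005187 = 1.492 m/s; Re = 2.765e+04; ε/D = 0.0253; Haaland → f = 0.05464; ΔP_A = f(L/D)(ρV²/2) = 3.013e+04 Pa.
Pipe B: V = Q/A = 0.000774/0.0007499 = 1.032 m/s; Re = 2.3e+04; ε/D = 0.000104; Haaland → f = 0.02505; ΔP_B = f(L/D)(ρV²/2) = 7025 Pa.
ΔP_A/ΔP_B = 3.013e+04/7025 = 4.29.

ΔP_A/ΔP_B ≈ 4.29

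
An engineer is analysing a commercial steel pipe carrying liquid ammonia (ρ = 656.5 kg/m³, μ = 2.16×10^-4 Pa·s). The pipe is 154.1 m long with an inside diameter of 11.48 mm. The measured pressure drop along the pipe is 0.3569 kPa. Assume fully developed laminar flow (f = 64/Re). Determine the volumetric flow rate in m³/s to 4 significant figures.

Q ≈ 4.571×10^-6 m³/s

For laminar flow, f = 64/Re with Re = ρVD/μ, so Darcy-Weisbach reduces to ΔP = 32μLV/D². Solving for V: V = ΔP·D²/(32μL) = 356.9·(0.01148)²/(32·0.000216·154.1) = 0.04416 m/s.
Check: Re = ρVD/μ = 656.5·0.04416·0.01148/0.000216 = 1541 < 2300, so the laminar assumption holds.
Q = V·A = 0.04416·(π/4·0.01148²) = 4.571e-06 m³/s = 4.571×10^-6 m³/s.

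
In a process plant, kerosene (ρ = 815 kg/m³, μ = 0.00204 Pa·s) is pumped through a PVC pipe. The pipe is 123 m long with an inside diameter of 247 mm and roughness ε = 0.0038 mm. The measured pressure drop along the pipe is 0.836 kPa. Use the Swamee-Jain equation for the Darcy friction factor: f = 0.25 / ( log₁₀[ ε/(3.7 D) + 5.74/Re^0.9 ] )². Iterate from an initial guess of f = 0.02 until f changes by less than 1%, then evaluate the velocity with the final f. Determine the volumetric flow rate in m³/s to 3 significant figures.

Q ≈ 0.0210 m³/s

Rearranging Darcy-Weisbach: V = √(2·ΔP·D/(f·L·ρ)). With ε/D = 3.8e-06/0.247 = 1.54e-05, iterate starting from f = 0.02:
  f = 0.02 → V = √(2·836·0.247/(0.02·123·815)) = 0.4539 m/s; Re = ρVD/μ = 4.479e+04; f → 0.02135
  f = 0.02135 → V = 0.4393 m/s; Re = 4.335e+04; f → 0.0215
Converged (Δf/f < 1%). With the final f = 0.0215: V = √(2·836·0.247/(0.0215·123·815)) = 0.4377 m/s.
Q = V·A = 0.4377·(π/4·0.247²) = 0.02097 m³/s = 0.0210 m³/s.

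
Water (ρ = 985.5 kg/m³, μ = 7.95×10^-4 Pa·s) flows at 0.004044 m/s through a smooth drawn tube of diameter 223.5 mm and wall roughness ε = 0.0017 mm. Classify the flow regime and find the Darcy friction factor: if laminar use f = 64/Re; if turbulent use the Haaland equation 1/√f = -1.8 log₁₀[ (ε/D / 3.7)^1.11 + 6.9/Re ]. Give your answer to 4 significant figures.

Re = ρVD/μ = 985.5·0.004044·0.2235/0.000795 = 1120.
Re < 2300 → laminar, so f = 64/Re = 0.05712 (roughness is irrelevant in laminar flow).

f ≈ 0.05712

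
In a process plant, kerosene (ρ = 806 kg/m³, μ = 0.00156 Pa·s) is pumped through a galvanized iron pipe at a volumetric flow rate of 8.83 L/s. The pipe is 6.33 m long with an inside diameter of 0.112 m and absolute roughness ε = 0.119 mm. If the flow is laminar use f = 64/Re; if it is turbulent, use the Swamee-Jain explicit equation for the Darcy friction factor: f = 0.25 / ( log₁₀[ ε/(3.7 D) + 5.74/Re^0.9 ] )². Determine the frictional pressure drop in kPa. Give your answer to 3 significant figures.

ΔP ≈ 0.444 kPa

Q = 8.83 L/s = 8.83/1000 = 0.00883 m³/s.
Cross-sectional area A = πD²/4 = π(0.112)²/4 = 0.009852 m²; mean velocity V = Q/A = 0.00883/0.009852 = 0.8963 m/s.
Reynolds number Re = ρVD/μ = 806 · 0.8963 · 0.112 / 0.00156 = 5.186e+04.
Re > 4000 → turbulent. Relative roughness ε/D = 0.000119/0.112 = 0.00106. Swamee-Jain: f = 0.25/(log₁₀[0.00106/3.7 + 5.74/5.186e+04^0.9])² = 0.25/(log₁₀[0.000287 + 0.000328])² = 0.25/(-3.211)² = 0.02424.
Darcy-Weisbach: ΔP = f(L/D)(ρV²/2) = 0.02424·(6.33/0.112)·(806·0.8963²/2) = 0.02424·56.52·323.7 = 443.6 Pa.
ΔP = 443.6 Pa = 0.444 kPa.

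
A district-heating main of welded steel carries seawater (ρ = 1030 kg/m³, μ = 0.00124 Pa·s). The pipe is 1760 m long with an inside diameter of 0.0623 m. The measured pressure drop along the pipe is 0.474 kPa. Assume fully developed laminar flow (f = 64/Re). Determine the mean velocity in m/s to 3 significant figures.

For laminar flow, f = 64/Re with Re = ρVD/μ, so Darcy-Weisbach reduces to ΔP = 32μLV/D². Solving for V: V = ΔP·D²/(32μL) = 474·(0.0623)²/(32·0.00124·1760) = 0.02634 m/s.
Check: Re = ρVD/μ = 1030·0.02634·0.0623/0.00124 = 1363 < 2300, so the laminar assumption holds.

V ≈ 0.0263 m/s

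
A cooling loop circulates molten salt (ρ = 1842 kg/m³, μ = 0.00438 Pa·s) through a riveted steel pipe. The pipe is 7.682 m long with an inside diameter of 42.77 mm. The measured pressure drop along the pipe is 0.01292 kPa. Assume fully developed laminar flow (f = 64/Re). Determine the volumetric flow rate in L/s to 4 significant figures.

For laminar flow, f = 64/Re with Re = ρVD/μ, so Darcy-Weisbach reduces to ΔP = 32μLV/D². Solving for V: V = ΔP·D²/(32μL) = 12.92·(0.04277)²/(32·0.00438·7.682) = 0.02195 m/s.
Check: Re = ρVD/μ = 1842·0.02195·0.04277/0.00438 = 394.8 < 2300, so the laminar assumption holds.
Q = V·A = 0.02195·(π/4·0.04277²) = 3.154e-05 m³/s = 0.03154 L/s.

Q ≈ 0.03154 L/s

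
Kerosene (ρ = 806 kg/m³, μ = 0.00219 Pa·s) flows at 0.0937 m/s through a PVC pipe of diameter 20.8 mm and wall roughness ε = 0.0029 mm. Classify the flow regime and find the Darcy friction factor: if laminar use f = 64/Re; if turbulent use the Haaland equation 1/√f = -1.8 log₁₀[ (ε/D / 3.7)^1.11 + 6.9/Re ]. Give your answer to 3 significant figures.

Re = ρVD/μ = 806·0.0937·0.0208/0.00219 = 717.3.
Re < 2300 → laminar, so f = 64/Re = 0.08922 (roughness is irrelevant in laminar flow).

f ≈ 0.0892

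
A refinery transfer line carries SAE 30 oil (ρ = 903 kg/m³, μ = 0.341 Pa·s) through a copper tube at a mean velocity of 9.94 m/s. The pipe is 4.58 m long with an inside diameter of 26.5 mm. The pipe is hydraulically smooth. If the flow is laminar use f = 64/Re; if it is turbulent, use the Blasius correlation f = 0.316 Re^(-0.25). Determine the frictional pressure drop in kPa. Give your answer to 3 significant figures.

Reynolds number Re = ρVD/μ = 903 · 9.94 · 0.0265 / 0.341 = 697.5.
Re < 2300 → laminar flow, so f = 64/Re = 64/697.5 = 0.09175 (the turbulent correlation is not needed).
Darcy-Weisbach: ΔP = f(L/D)(ρV²/2) = 0.09175·(4.58/0.0265)·(903·9.94²/2) = 0.09175·172.8·4.461e+04 = 7.074e+05 Pa.
ΔP = 7.074e+05 Pa = 707 kPa.

ΔP ≈ 707 kPa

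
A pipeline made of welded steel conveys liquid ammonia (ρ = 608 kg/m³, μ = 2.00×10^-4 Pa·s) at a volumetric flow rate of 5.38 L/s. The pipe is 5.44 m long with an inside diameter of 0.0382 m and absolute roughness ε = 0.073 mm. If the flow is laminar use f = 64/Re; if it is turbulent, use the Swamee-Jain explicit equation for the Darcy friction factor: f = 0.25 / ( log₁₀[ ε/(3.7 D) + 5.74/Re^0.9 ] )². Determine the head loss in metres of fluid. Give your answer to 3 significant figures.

Q = 5.38 L/s = 5.38/1000 = 0.00538 m³/s.
Cross-sectional area A = πD²/4 = π(0.0382)²/4 = 0.001146 m²; mean velocity V = Q/A = 0.00538/0.001146 = 4.694 m/s.
Reynolds number Re = ρVD/μ = 608 · 4.694 · 0.0382 / 0.0002 = 5.451e+05.
Re > 4000 → turbulent. Relative roughness ε/D = 7.3e-05/0.0382 = 0.00191. Swamee-Jain: f = 0.25/(log₁₀[0.00191/3.7 + 5.74/5.451e+05^0.9])² = 0.25/(log₁₀[0.000516 + 3.95e-05])² = 0.25/(-3.255)² = 0.0236.
Darcy-Weisbach: ΔP = f(L/D)(ρV²/2) = 0.0236·(5.44/0.0382)·(608·4.694²/2) = 0.0236·142.4·6699 = 2.251e+04 Pa.
Head loss h_f = ΔP/(ρg) = 2.251e+04/(608·9.81) = 3.77 m.

h_f ≈ 3.77 m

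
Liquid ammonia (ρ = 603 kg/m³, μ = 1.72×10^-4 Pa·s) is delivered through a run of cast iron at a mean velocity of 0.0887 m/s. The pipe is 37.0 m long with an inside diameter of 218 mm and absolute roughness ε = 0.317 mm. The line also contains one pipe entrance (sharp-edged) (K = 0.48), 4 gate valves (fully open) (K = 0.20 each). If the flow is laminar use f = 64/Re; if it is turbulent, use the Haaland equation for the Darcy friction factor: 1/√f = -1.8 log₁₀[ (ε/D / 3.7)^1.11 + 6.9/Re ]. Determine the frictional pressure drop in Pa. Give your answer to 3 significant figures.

Reynolds number Re = ρVD/μ = 603 · 0.0887 · 0.218 / 0.000172 = 6.779e+04.
Re > 4000 → turbulent. Relative roughness ε/D = 0.000317/0.218 = 0.00145. Haaland: 1/√f = -1.8 log₁₀[(0.00145/3.7)^1.11 + 6.9/6.779e+04] = -1.8 log₁₀[0.000166 + 0.000102] = 6.43, so f = 0.02418.
Total minor-loss coefficient ΣK = 1·0.48 + 4·0.2 = 1.28.
ΔP = [f·L/D + ΣK]·(ρV²/2) = [0.02418·37/0.218 + 1.28]·(603·0.0887²/2) = [4.105 + 1.28]·2.372 = 12.77 Pa.

ΔP ≈ 12.8 Pa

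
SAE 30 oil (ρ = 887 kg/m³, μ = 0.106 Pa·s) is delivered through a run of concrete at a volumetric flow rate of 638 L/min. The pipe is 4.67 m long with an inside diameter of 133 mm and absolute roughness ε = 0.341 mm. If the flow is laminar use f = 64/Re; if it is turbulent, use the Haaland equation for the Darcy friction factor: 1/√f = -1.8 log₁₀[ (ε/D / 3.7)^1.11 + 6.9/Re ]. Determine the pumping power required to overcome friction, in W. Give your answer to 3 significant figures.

P ≈ 7.29 W

Q = 638 L/min = 638/60000 = 0.01063 m³/s.
Cross-sectional area A = πD²/4 = π(0.133)²/4 = 0.01389 m²; mean velocity V = Q/A = 0.01063/0.01389 = 0.7654 m/s.
Reynolds number Re = ρVD/μ = 887 · 0.7654 · 0.133 / 0.106 = 851.8.
Re < 2300 → laminar flow, so f = 64/Re = 64/851.8 = 0.07513 (the turbulent correlation is not needed).
Darcy-Weisbach: ΔP = f(L/D)(ρV²/2) = 0.07513·(4.67/0.133)·(887·0.7654²/2) = 0.07513·35.11·259.8 = 685.4 Pa.
Pumping power P = QΔP = 0.01063·685.4 = 7.288 W = 7.29 W.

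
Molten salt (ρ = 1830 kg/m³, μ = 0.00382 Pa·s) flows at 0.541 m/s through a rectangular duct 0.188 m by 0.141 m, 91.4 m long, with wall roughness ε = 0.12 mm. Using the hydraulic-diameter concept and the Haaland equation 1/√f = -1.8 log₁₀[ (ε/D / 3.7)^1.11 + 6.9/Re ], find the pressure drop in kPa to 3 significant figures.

ΔP ≈ 3.59 kPa

Hydraulic diameter D_h = 4A/P = 4·(0.188·0.141)/(2·(0.188+0.141)) = 0.106/0.658 = 0.1611 m.
Re = ρVD_h/μ = 1830·0.541·0.1611/0.00382 = 4.176e+04.
ε/D_h = 0.00012/0.1611 = 0.000745; Haaland gives 1/√f = -1.8 log₁₀[7.89e-05+0.000165] = 6.502, so f = 0.02365.
ΔP = f(L/D_h)(ρV²/2) = 0.02365·91.4/0.1611·267.8 = 3593 Pa.
ΔP = 3.59 kPa.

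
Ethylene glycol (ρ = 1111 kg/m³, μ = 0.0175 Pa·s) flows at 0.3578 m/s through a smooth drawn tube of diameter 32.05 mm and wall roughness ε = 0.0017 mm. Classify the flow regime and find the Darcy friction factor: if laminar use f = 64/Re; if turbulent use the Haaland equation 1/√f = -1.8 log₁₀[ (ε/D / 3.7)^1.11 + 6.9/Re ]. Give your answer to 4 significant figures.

Re = ρVD/μ = 1111·0.3578·0.03205/0.0175 = 728.
Re < 2300 → laminar, so f = 64/Re = 0.08791 (roughness is irrelevant in laminar flow).

f ≈ 0.08791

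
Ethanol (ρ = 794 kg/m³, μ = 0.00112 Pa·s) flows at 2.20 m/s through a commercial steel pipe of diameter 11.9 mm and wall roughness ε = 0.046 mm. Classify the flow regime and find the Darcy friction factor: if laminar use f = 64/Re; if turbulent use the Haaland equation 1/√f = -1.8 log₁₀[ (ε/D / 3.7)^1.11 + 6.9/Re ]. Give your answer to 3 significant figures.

Re = ρVD/μ = 794·2.2·0.0119/0.00112 = 1.856e+04.
Re > 4000 → turbulent. ε/D = 4.6e-05/0.0119 = 0.00387; Haaland: 1/√f = -1.8 log₁₀[0.000491 + 0.000372] = 5.515, so f = 0.03287.

f ≈ 0.0329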